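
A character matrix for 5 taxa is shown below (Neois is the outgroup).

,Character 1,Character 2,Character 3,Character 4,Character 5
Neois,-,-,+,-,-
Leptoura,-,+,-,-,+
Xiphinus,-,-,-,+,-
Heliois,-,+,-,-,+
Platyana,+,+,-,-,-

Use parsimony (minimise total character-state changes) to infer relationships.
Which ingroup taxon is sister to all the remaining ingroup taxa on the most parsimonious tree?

Xiphinus

Character polarity is set by the outgroup: the derived state is whichever differs from the outgroup's state, so for Character 3 the derived state is '-', and for the remaining characters it is '+'.
Character 1: derived state '+' in Platyana only — an autapomorphy, so it tells us nothing about relationships among taxa.
Only Heliois, Leptoura, and Platyana show the derived state '+' for Character 2, supporting them as a clade.
All ingroup taxa share the derived state '-' for Character 3; it defines the ingroup but does not resolve relationships within it.
Character 4 (derived state '+') is unique to Xiphinus (autapomorphy; uninformative for grouping).
Character 5: derived state '+' in Heliois and Leptoura only — synapomorphy for {Heliois, Leptoura}.
Most parsimonious ingroup topology: (((Leptoura,Heliois),Platyana),Xiphinus).
Xiphinus is sister to the clade containing all other ingroup taxa, so it is the earliest-diverging (most basal) ingroup lineage.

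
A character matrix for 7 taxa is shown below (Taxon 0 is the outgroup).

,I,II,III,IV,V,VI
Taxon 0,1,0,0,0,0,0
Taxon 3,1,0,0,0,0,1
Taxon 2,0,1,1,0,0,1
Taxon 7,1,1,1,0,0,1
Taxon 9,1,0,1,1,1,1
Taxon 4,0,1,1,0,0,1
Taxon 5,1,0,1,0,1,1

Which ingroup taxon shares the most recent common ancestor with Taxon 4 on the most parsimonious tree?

Taxon 2

Character polarity is set by the outgroup: the derived state is whichever differs from the outgroup's state, so for I the derived state is '0', and for the remaining characters it is '1'.
I (derived state '0') is shared by Taxon 2 and Taxon 4 — a synapomorphy uniting that clade.
Only Taxon 2, Taxon 4, and Taxon 7 show the derived state '1' for II, supporting them as a clade.
III: derived state '1' in Taxon 2, Taxon 4, Taxon 5, Taxon 7, and Taxon 9 only — synapomorphy for {Taxon 2, Taxon 4, Taxon 5, Taxon 7, Taxon 9}.
IV (derived state '1') is unique to Taxon 9 (autapomorphy; uninformative for grouping).
Only Taxon 5 and Taxon 9 show the derived state '1' for V, supporting them as a clade.
All ingroup taxa share the derived state '1' for VI; it defines the ingroup but does not resolve relationships within it.
Most parsimonious ingroup topology: (Taxon 3,(((Taxon 2,Taxon 4),Taxon 7),(Taxon 9,Taxon 5))).
Taxon 4 and Taxon 2 form a cherry on this tree, so they are sister taxa.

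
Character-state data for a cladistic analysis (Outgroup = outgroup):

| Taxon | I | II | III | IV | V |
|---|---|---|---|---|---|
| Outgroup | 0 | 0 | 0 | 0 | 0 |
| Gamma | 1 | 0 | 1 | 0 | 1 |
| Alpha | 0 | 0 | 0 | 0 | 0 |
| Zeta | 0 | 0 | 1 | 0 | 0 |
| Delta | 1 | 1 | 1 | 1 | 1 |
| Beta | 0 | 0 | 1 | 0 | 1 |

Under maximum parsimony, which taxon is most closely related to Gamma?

The outgroup has state '0' for every character, so '1' is the derived state throughout.
I: derived state '1' in Delta and Gamma only — synapomorphy for {Delta, Gamma}.
II: derived state '1' in Delta only — an autapomorphy, so it tells us nothing about relationships among taxa.
III (derived state '1') is shared by Beta, Delta, Gamma, and Zeta — a synapomorphy uniting that clade.
IV (derived state '1') is unique to Delta (autapomorphy; uninformative for grouping).
V: derived state '1' in Beta, Delta, and Gamma only — synapomorphy for {Beta, Delta, Gamma}.
Most parsimonious ingroup topology: ((((Delta,Gamma),Beta),Zeta),Alpha).
Gamma and Delta form a cherry on this tree, so they are sister taxa.

Delta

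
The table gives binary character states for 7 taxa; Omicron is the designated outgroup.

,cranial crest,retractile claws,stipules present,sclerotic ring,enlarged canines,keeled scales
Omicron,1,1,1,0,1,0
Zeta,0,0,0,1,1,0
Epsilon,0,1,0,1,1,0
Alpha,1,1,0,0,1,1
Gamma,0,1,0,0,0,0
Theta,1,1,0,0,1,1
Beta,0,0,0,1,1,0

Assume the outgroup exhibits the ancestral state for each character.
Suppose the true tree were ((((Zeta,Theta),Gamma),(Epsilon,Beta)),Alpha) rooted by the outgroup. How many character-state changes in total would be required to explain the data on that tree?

Map each character onto ((((Zeta,Theta),Gamma),(Epsilon,Beta)),Alpha) (rooted by Omicron) and count the minimum state changes it requires (Fitch parsimony):
cranial crest: 2; retractile claws: 2; stipules present: 1; sclerotic ring: 2; enlarged canines: 1; keeled scales: 2.
Total tree length = 10.

10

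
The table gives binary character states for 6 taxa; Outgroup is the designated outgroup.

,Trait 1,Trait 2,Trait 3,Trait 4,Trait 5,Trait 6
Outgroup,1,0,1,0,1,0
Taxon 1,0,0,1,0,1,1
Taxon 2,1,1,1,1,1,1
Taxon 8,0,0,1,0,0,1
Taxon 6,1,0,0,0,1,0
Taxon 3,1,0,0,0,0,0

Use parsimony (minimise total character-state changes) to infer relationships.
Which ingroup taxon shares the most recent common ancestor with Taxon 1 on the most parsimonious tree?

Taxon 8

Character polarity is set by the outgroup: the derived state is whichever differs from the outgroup's state, so for Trait 1, Trait 3, Trait 5 the derived state is '0', and for the remaining characters it is '1'.
Trait 1 (derived state '0') is shared by Taxon 1 and Taxon 8 — a synapomorphy uniting that clade.
Trait 2: derived state '1' in Taxon 2 only — an autapomorphy, so it tells us nothing about relationships among taxa.
Trait 3 (derived state '0') is shared by Taxon 3 and Taxon 6 — a synapomorphy uniting that clade.
Trait 4: derived state '1' in Taxon 2 only — an autapomorphy, so it tells us nothing about relationships among taxa.
Trait 5 (state '0') occurs in Taxon 3 and Taxon 8 but conflicts with the nesting implied by the other characters — most parsimoniously interpreted as homoplasy.
Trait 6: derived state '1' in Taxon 1, Taxon 2, and Taxon 8 only — synapomorphy for {Taxon 1, Taxon 2, Taxon 8}.
Most parsimonious ingroup topology: ((Taxon 6,Taxon 3),((Taxon 1,Taxon 8),Taxon 2)).
Taxon 1 and Taxon 8 form a cherry on this tree, so they are sister taxa.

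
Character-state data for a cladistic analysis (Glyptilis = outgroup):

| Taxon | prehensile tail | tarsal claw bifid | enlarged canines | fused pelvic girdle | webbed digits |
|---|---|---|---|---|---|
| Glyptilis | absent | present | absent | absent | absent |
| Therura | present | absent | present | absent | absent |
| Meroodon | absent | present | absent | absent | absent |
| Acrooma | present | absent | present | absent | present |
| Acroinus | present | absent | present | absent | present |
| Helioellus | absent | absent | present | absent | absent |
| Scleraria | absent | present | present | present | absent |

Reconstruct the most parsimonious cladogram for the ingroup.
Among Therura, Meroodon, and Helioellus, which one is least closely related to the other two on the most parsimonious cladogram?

Character polarity is set by the outgroup: the derived state is whichever differs from the outgroup's state, so for tarsal claw bifid the derived state is 'absent', and for the remaining characters it is 'present'.
Only Acroinus, Acrooma, and Therura show the derived state 'present' for prehensile tail, supporting them as a clade.
Only Acroinus, Acrooma, Helioellus, and Therura show the derived state 'absent' for tarsal claw bifid, supporting them as a clade.
Only Acroinus, Acrooma, Helioellus, Scleraria, and Therura show the derived state 'present' for enlarged canines, supporting them as a clade.
fused pelvic girdle (derived state 'present') is unique to Scleraria (autapomorphy; uninformative for grouping).
Only Acroinus and Acrooma show the derived state 'present' for webbed digits, supporting them as a clade.
Most parsimonious ingroup topology: ((((Therura,(Acrooma,Acroinus)),Helioellus),Scleraria),Meroodon).
Therura and Helioellus share a more recent common ancestor with each other than either does with Meroodon, so Meroodon is the least closely related of the three.

Meroodon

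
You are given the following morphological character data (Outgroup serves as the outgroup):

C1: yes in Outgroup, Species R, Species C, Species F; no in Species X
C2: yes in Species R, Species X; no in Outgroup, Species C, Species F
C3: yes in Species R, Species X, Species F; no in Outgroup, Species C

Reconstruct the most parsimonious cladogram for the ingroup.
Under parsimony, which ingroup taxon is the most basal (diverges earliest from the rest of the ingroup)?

Character polarity is set by the outgroup: the derived state is whichever differs from the outgroup's state, so for C1 the derived state is 'no', and for the remaining characters it is 'yes'.
C1 (derived state 'no') is unique to Species X (autapomorphy; uninformative for grouping).
Only Species R and Species X show the derived state 'yes' for C2, supporting them as a clade.
Only Species F, Species R, and Species X show the derived state 'yes' for C3, supporting them as a clade.
Most parsimonious ingroup topology: (((Species R,Species X),Species F),Species C).
Species C is sister to the clade containing all other ingroup taxa, so it is the earliest-diverging (most basal) ingroup lineage.

Species C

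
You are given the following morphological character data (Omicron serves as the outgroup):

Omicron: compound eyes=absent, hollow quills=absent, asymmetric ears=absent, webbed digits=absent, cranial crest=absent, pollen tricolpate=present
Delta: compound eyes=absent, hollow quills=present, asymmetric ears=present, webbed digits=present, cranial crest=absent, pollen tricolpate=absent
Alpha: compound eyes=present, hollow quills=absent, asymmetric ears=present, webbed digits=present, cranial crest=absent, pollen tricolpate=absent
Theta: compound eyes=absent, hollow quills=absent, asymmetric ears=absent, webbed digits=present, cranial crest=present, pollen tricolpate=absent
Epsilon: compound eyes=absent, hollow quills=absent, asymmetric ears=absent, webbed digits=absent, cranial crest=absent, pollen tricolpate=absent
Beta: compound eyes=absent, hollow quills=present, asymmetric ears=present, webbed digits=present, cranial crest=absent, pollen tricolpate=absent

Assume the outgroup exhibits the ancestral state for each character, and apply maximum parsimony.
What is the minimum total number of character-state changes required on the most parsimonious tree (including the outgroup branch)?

Character polarity is set by the outgroup: the derived state is whichever differs from the outgroup's state, so for pollen tricolpate the derived state is 'absent', and for the remaining characters it is 'present'.
compound eyes (derived state 'present') is unique to Alpha (autapomorphy; uninformative for grouping).
Only Beta and Delta show the derived state 'present' for hollow quills, supporting them as a clade.
asymmetric ears: derived state 'present' in Alpha, Beta, and Delta only — synapomorphy for {Alpha, Beta, Delta}.
webbed digits: derived state 'present' in Alpha, Beta, Delta, and Theta only — synapomorphy for {Alpha, Beta, Delta, Theta}.
cranial crest (derived state 'present') is unique to Theta (autapomorphy; uninformative for grouping).
All ingroup taxa share the derived state 'absent' for pollen tricolpate; it defines the ingroup but does not resolve relationships within it.
Most parsimonious ingroup topology: ((((Delta,Beta),Alpha),Theta),Epsilon).
Changes per character on this tree: compound eyes: 1; hollow quills: 1; asymmetric ears: 1; webbed digits: 1; cranial crest: 1; pollen tricolpate: 1.
Total = 6.

6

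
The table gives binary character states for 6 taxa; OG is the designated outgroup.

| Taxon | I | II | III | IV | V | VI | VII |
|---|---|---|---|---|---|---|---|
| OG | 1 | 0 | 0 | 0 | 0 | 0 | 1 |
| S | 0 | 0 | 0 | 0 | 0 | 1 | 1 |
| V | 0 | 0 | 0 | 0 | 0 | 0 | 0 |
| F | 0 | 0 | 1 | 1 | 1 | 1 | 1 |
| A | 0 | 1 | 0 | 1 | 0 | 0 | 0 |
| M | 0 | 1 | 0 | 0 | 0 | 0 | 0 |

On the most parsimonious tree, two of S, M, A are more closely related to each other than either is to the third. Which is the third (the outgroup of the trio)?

Character polarity is set by the outgroup: the derived state is whichever differs from the outgroup's state, so for I, VII the derived state is '0', and for the remaining characters it is '1'.
All ingroup taxa share the derived state '0' for I; it defines the ingroup but does not resolve relationships within it.
II (derived state '1') is shared by A and M — a synapomorphy uniting that clade.
III: derived state '1' in F only — an autapomorphy, so it tells us nothing about relationships among taxa.
IV groups A and F, which is incompatible with the clades supported by the remaining characters; treating it as convergent (homoplasy) costs fewer steps than any alternative tree.
V (derived state '1') is unique to F (autapomorphy; uninformative for grouping).
VI: derived state '1' in F and S only — synapomorphy for {F, S}.
Only A, M, and V show the derived state '0' for VII, supporting them as a clade.
Most parsimonious ingroup topology: ((S,F),(V,(A,M))).
M and A share a more recent common ancestor with each other than either does with S, so S is the least closely related of the three.

S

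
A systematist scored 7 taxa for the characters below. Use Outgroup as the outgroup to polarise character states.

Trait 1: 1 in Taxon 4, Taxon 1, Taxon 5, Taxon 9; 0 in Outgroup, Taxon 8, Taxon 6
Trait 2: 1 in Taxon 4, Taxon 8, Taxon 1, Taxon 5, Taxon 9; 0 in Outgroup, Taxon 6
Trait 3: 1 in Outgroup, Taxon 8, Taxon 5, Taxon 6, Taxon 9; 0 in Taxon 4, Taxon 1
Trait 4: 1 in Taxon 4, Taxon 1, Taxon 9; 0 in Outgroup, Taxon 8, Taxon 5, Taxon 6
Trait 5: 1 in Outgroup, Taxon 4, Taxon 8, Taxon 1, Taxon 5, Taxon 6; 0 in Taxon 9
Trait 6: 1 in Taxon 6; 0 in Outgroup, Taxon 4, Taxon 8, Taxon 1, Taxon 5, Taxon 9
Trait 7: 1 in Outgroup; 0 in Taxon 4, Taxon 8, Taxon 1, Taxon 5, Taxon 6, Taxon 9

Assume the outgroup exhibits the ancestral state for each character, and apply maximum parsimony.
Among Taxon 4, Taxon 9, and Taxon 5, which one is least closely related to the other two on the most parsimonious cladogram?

Taxon 5

Character polarity is set by the outgroup: the derived state is whichever differs from the outgroup's state, so for Trait 3, Trait 5, Trait 7 the derived state is '0', and for the remaining characters it is '1'.
Trait 1: derived state '1' in Taxon 1, Taxon 4, Taxon 5, and Taxon 9 only — synapomorphy for {Taxon 1, Taxon 4, Taxon 5, Taxon 9}.
Trait 2 (derived state '1') is shared by Taxon 1, Taxon 4, Taxon 5, Taxon 8, and Taxon 9 — a synapomorphy uniting that clade.
Trait 3: derived state '0' in Taxon 1 and Taxon 4 only — synapomorphy for {Taxon 1, Taxon 4}.
Trait 4 (derived state '1') is shared by Taxon 1, Taxon 4, and Taxon 9 — a synapomorphy uniting that clade.
Trait 5: derived state '0' in Taxon 9 only — an autapomorphy, so it tells us nothing about relationships among taxa.
Trait 6 (derived state '1') is unique to Taxon 6 (autapomorphy; uninformative for grouping).
All ingroup taxa share the derived state '0' for Trait 7; it defines the ingroup but does not resolve relationships within it.
Most parsimonious ingroup topology: (((((Taxon 4,Taxon 1),Taxon 9),Taxon 5),Taxon 8),Taxon 6).
Taxon 9 and Taxon 4 share a more recent common ancestor with each other than either does with Taxon 5, so Taxon 5 is the least closely related of the three.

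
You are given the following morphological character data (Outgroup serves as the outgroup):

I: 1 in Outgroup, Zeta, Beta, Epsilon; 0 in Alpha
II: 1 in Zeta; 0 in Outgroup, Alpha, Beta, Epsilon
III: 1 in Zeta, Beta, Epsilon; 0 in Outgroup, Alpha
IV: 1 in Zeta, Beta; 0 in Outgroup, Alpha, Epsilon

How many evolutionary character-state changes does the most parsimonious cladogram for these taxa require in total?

Character polarity is set by the outgroup: the derived state is whichever differs from the outgroup's state, so for I the derived state is '0', and for the remaining characters it is '1'.
I (derived state '0') is unique to Alpha (autapomorphy; uninformative for grouping).
II (derived state '1') is unique to Zeta (autapomorphy; uninformative for grouping).
Only Beta, Epsilon, and Zeta show the derived state '1' for III, supporting them as a clade.
IV (derived state '1') is shared by Beta and Zeta — a synapomorphy uniting that clade.
Most parsimonious ingroup topology: (((Zeta,Beta),Epsilon),Alpha).
Changes per character on this tree: I: 1; II: 1; III: 1; IV: 1.
Total = 4.

4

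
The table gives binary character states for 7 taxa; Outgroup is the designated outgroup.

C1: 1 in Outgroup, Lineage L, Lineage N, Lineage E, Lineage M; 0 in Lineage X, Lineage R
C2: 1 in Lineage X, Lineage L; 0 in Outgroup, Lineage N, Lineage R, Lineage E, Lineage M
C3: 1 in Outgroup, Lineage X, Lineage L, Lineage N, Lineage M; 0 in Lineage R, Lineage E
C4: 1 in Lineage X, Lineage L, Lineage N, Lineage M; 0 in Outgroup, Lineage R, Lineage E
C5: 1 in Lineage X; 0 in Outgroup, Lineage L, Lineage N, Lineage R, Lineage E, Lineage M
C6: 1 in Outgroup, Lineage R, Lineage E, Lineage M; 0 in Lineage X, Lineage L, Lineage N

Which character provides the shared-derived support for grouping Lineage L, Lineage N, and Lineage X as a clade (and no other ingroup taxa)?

C6

Character polarity is set by the outgroup: the derived state is whichever differs from the outgroup's state, so for C1, C3, C6 the derived state is '0', and for the remaining characters it is '1'.
C1 groups Lineage R and Lineage X, which is incompatible with the clades supported by the remaining characters; treating it as convergent (homoplasy) costs fewer steps than any alternative tree.
Only Lineage L and Lineage X show the derived state '1' for C2, supporting them as a clade.
Only Lineage E and Lineage R show the derived state '0' for C3, supporting them as a clade.
C4: derived state '1' in Lineage L, Lineage M, Lineage N, and Lineage X only — synapomorphy for {Lineage L, Lineage M, Lineage N, Lineage X}.
C5: derived state '1' in Lineage X only — an autapomorphy, so it tells us nothing about relationships among taxa.
C6: derived state '0' in Lineage L, Lineage N, and Lineage X only — synapomorphy for {Lineage L, Lineage N, Lineage X}.
Most parsimonious ingroup topology: ((((Lineage X,Lineage L),Lineage N),Lineage M),(Lineage R,Lineage E)).
The clade {Lineage L, Lineage N, Lineage X} is supported by C6: its derived state '0' occurs in exactly those taxa and in no other taxon (including the outgroup).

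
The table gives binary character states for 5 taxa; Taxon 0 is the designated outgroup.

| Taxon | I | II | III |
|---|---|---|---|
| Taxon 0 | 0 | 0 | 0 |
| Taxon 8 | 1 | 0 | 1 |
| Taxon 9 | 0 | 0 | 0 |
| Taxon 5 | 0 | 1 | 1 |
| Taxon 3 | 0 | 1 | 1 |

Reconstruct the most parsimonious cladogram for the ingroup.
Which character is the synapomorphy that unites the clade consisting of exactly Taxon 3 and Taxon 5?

The outgroup has state '0' for every character, so '1' is the derived state throughout.
I (derived state '1') is unique to Taxon 8 (autapomorphy; uninformative for grouping).
II (derived state '1') is shared by Taxon 3 and Taxon 5 — a synapomorphy uniting that clade.
Only Taxon 3, Taxon 5, and Taxon 8 show the derived state '1' for III, supporting them as a clade.
Most parsimonious ingroup topology: ((Taxon 8,(Taxon 5,Taxon 3)),Taxon 9).
The clade {Taxon 3, Taxon 5} is supported by II: its derived state '1' occurs in exactly those taxa and in no other taxon (including the outgroup).

II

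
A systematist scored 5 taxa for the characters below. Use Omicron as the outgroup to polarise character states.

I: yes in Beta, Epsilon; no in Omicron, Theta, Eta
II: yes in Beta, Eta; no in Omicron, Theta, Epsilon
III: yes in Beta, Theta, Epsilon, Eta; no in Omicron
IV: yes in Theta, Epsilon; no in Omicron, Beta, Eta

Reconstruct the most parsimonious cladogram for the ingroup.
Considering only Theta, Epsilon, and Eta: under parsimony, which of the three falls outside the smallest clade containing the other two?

Eta

The outgroup has state 'no' for every character, so 'yes' is the derived state throughout.
I groups Beta and Epsilon, which is incompatible with the clades supported by the remaining characters; treating it as convergent (homoplasy) costs fewer steps than any alternative tree.
II: derived state 'yes' in Beta and Eta only — synapomorphy for {Beta, Eta}.
All ingroup taxa share the derived state 'yes' for III; it defines the ingroup but does not resolve relationships within it.
IV (derived state 'yes') is shared by Epsilon and Theta — a synapomorphy uniting that clade.
Most parsimonious ingroup topology: ((Beta,Eta),(Theta,Epsilon)).
Epsilon and Theta share a more recent common ancestor with each other than either does with Eta, so Eta is the least closely related of the three.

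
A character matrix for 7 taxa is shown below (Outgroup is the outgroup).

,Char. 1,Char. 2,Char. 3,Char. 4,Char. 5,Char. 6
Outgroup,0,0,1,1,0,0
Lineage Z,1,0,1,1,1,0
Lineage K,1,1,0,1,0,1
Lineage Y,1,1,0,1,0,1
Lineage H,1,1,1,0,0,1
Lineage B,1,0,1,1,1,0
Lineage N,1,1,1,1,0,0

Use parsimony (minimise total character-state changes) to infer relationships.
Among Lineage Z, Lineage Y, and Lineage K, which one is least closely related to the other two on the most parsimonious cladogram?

Character polarity is set by the outgroup: the derived state is whichever differs from the outgroup's state, so for Char. 3, Char. 4 the derived state is '0', and for the remaining characters it is '1'.
All ingroup taxa share the derived state '1' for Char. 1; it defines the ingroup but does not resolve relationships within it.
Char. 2: derived state '1' in Lineage H, Lineage K, Lineage N, and Lineage Y only — synapomorphy for {Lineage H, Lineage K, Lineage N, Lineage Y}.
Char. 3 (derived state '0') is shared by Lineage K and Lineage Y — a synapomorphy uniting that clade.
Char. 4 (derived state '0') is unique to Lineage H (autapomorphy; uninformative for grouping).
Char. 5 (derived state '1') is shared by Lineage B and Lineage Z — a synapomorphy uniting that clade.
Char. 6: derived state '1' in Lineage H, Lineage K, and Lineage Y only — synapomorphy for {Lineage H, Lineage K, Lineage Y}.
Most parsimonious ingroup topology: ((Lineage Z,Lineage B),(((Lineage K,Lineage Y),Lineage H),Lineage N)).
Lineage K and Lineage Y share a more recent common ancestor with each other than either does with Lineage Z, so Lineage Z is the least closely related of the three.

Lineage Z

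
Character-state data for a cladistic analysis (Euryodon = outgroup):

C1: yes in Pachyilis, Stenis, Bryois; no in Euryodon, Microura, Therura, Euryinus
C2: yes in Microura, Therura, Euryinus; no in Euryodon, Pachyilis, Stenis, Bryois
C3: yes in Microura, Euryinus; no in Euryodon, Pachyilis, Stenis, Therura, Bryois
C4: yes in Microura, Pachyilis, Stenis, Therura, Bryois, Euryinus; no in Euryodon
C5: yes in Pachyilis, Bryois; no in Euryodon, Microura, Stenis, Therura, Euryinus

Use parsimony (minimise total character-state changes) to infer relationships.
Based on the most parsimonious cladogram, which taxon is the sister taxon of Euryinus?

Microura

The outgroup has state 'no' for every character, so 'yes' is the derived state throughout.
Only Bryois, Pachyilis, and Stenis show the derived state 'yes' for C1, supporting them as a clade.
C2 (derived state 'yes') is shared by Euryinus, Microura, and Therura — a synapomorphy uniting that clade.
C3: derived state 'yes' in Euryinus and Microura only — synapomorphy for {Euryinus, Microura}.
C4 (derived state 'yes') is shared by all ingroup taxa — unites the whole ingroup.
C5 (derived state 'yes') is shared by Bryois and Pachyilis — a synapomorphy uniting that clade.
Most parsimonious ingroup topology: (((Microura,Euryinus),Therura),((Pachyilis,Bryois),Stenis)).
Euryinus and Microura form a cherry on this tree, so they are sister taxa.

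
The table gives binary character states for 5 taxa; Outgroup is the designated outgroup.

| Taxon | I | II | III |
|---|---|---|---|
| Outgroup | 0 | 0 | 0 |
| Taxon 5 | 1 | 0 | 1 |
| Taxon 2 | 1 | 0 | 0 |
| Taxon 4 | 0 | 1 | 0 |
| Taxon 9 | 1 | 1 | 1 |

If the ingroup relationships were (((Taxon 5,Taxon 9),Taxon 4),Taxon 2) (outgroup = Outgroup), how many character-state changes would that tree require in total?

Map each character onto (((Taxon 5,Taxon 9),Taxon 4),Taxon 2) (rooted by Outgroup) and count the minimum state changes it requires (Fitch parsimony):
I: 2; II: 2; III: 1.
Total tree length = 5.

5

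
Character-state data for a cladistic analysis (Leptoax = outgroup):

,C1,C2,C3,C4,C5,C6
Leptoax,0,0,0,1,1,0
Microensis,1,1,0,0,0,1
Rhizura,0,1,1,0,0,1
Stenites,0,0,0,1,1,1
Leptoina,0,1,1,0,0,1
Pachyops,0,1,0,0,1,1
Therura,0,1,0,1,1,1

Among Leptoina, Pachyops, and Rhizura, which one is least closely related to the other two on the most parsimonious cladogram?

Pachyops

Character polarity is set by the outgroup: the derived state is whichever differs from the outgroup's state, so for C4, C5 the derived state is '0', and for the remaining characters it is '1'.
C1: derived state '1' in Microensis only — an autapomorphy, so it tells us nothing about relationships among taxa.
Only Leptoina, Microensis, Pachyops, Rhizura, and Therura show the derived state '1' for C2, supporting them as a clade.
Only Leptoina and Rhizura show the derived state '1' for C3, supporting them as a clade.
C4 (derived state '0') is shared by Leptoina, Microensis, Pachyops, and Rhizura — a synapomorphy uniting that clade.
Only Leptoina, Microensis, and Rhizura show the derived state '0' for C5, supporting them as a clade.
C6 (derived state '1') is shared by all ingroup taxa — unites the whole ingroup.
Most parsimonious ingroup topology: ((((Microensis,(Rhizura,Leptoina)),Pachyops),Therura),Stenites).
Rhizura and Leptoina share a more recent common ancestor with each other than either does with Pachyops, so Pachyops is the least closely related of the three.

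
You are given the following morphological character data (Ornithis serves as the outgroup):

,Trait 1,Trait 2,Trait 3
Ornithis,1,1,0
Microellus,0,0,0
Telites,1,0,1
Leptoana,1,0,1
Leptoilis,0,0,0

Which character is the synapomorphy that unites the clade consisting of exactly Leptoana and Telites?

Character polarity is set by the outgroup: the derived state is whichever differs from the outgroup's state, so for Trait 1, Trait 2 the derived state is '0', and for the remaining characters it is '1'.
Trait 1: derived state '0' in Leptoilis and Microellus only — synapomorphy for {Leptoilis, Microellus}.
Trait 2 (derived state '0') is shared by all ingroup taxa — unites the whole ingroup.
Only Leptoana and Telites show the derived state '1' for Trait 3, supporting them as a clade.
Most parsimonious ingroup topology: ((Microellus,Leptoilis),(Telites,Leptoana)).
The clade {Leptoana, Telites} is supported by Trait 3: its derived state '1' occurs in exactly those taxa and in no other taxon (including the outgroup).

Trait 3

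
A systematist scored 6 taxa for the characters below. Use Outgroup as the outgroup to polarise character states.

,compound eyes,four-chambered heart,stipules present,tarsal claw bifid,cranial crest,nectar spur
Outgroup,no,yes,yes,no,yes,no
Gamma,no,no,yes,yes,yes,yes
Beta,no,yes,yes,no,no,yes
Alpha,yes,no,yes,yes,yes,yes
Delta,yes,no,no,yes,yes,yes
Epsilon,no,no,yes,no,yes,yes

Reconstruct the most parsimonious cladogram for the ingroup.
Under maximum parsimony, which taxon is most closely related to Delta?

Alpha

Character polarity is set by the outgroup: the derived state is whichever differs from the outgroup's state, so for four-chambered heart, stipules present, cranial crest the derived state is 'no', and for the remaining characters it is 'yes'.
Only Alpha and Delta show the derived state 'yes' for compound eyes, supporting them as a clade.
four-chambered heart (derived state 'no') is shared by Alpha, Delta, Epsilon, and Gamma — a synapomorphy uniting that clade.
stipules present: derived state 'no' in Delta only — an autapomorphy, so it tells us nothing about relationships among taxa.
tarsal claw bifid (derived state 'yes') is shared by Alpha, Delta, and Gamma — a synapomorphy uniting that clade.
cranial crest (derived state 'no') is unique to Beta (autapomorphy; uninformative for grouping).
All ingroup taxa share the derived state 'yes' for nectar spur; it defines the ingroup but does not resolve relationships within it.
Most parsimonious ingroup topology: (((Gamma,(Alpha,Delta)),Epsilon),Beta).
Delta and Alpha form a cherry on this tree, so they are sister taxa.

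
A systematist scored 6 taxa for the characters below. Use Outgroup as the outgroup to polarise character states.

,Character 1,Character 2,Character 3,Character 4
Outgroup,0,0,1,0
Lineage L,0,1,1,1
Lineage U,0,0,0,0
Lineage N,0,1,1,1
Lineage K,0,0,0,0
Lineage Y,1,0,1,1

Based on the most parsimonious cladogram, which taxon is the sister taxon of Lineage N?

Lineage L

Character polarity is set by the outgroup: the derived state is whichever differs from the outgroup's state, so for Character 3 the derived state is '0', and for the remaining characters it is '1'.
Character 1 (derived state '1') is unique to Lineage Y (autapomorphy; uninformative for grouping).
Character 2 (derived state '1') is shared by Lineage L and Lineage N — a synapomorphy uniting that clade.
Character 3: derived state '0' in Lineage K and Lineage U only — synapomorphy for {Lineage K, Lineage U}.
Only Lineage L, Lineage N, and Lineage Y show the derived state '1' for Character 4, supporting them as a clade.
Most parsimonious ingroup topology: (((Lineage L,Lineage N),Lineage Y),(Lineage U,Lineage K)).
Lineage N and Lineage L form a cherry on this tree, so they are sister taxa.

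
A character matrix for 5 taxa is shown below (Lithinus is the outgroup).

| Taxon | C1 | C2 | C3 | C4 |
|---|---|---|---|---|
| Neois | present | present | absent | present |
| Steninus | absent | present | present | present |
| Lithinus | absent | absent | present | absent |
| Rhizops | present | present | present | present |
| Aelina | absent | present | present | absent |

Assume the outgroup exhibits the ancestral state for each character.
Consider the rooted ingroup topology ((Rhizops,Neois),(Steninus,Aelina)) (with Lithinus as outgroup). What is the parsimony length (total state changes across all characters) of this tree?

5

Map each character onto ((Rhizops,Neois),(Steninus,Aelina)) (rooted by Lithinus) and count the minimum state changes it requires (Fitch parsimony):
C1: 1; C2: 1; C3: 1; C4: 2.
Total tree length = 5.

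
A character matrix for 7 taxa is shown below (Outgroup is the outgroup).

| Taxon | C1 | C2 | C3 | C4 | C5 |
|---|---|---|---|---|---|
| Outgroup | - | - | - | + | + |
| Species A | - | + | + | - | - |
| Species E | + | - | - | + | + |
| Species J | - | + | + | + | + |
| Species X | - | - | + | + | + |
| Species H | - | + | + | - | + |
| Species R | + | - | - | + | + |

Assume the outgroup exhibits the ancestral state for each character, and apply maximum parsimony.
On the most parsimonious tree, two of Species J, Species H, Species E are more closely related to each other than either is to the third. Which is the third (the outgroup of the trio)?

Character polarity is set by the outgroup: the derived state is whichever differs from the outgroup's state, so for C4, C5 the derived state is '-', and for the remaining characters it is '+'.
C1 (derived state '+') is shared by Species E and Species R — a synapomorphy uniting that clade.
Only Species A, Species H, and Species J show the derived state '+' for C2, supporting them as a clade.
C3 (derived state '+') is shared by Species A, Species H, Species J, and Species X — a synapomorphy uniting that clade.
C4 (derived state '-') is shared by Species A and Species H — a synapomorphy uniting that clade.
C5 (derived state '-') is unique to Species A (autapomorphy; uninformative for grouping).
Most parsimonious ingroup topology: ((((Species A,Species H),Species J),Species X),(Species E,Species R)).
Species J and Species H share a more recent common ancestor with each other than either does with Species E, so Species E is the least closely related of the three.

Species E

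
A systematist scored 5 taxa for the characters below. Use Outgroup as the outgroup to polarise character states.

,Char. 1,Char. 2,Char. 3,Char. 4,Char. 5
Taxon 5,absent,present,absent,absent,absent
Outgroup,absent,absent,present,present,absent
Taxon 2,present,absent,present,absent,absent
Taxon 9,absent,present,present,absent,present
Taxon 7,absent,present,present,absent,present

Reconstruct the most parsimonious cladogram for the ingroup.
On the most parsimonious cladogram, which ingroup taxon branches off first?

Character polarity is set by the outgroup: the derived state is whichever differs from the outgroup's state, so for Char. 3, Char. 4 the derived state is 'absent', and for the remaining characters it is 'present'.
Char. 1: derived state 'present' in Taxon 2 only — an autapomorphy, so it tells us nothing about relationships among taxa.
Char. 2: derived state 'present' in Taxon 5, Taxon 7, and Taxon 9 only — synapomorphy for {Taxon 5, Taxon 7, Taxon 9}.
Char. 3: derived state 'absent' in Taxon 5 only — an autapomorphy, so it tells us nothing about relationships among taxa.
All ingroup taxa share the derived state 'absent' for Char. 4; it defines the ingroup but does not resolve relationships within it.
Char. 5: derived state 'present' in Taxon 7 and Taxon 9 only — synapomorphy for {Taxon 7, Taxon 9}.
Most parsimonious ingroup topology: (((Taxon 7,Taxon 9),Taxon 5),Taxon 2).
Taxon 2 is sister to the clade containing all other ingroup taxa, so it is the earliest-diverging (most basal) ingroup lineage.

Taxon 2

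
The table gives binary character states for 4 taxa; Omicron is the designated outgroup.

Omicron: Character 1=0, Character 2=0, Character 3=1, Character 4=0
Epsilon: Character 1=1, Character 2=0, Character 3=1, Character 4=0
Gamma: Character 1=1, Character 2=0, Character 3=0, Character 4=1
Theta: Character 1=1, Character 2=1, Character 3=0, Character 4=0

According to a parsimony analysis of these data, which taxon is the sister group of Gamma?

Theta

Character polarity is set by the outgroup: the derived state is whichever differs from the outgroup's state, so for Character 3 the derived state is '0', and for the remaining characters it is '1'.
All ingroup taxa share the derived state '1' for Character 1; it defines the ingroup but does not resolve relationships within it.
Character 2: derived state '1' in Theta only — an autapomorphy, so it tells us nothing about relationships among taxa.
Character 3: derived state '0' in Gamma and Theta only — synapomorphy for {Gamma, Theta}.
Character 4 (derived state '1') is unique to Gamma (autapomorphy; uninformative for grouping).
Most parsimonious ingroup topology: (Epsilon,(Gamma,Theta)).
Gamma and Theta form a cherry on this tree, so they are sister taxa.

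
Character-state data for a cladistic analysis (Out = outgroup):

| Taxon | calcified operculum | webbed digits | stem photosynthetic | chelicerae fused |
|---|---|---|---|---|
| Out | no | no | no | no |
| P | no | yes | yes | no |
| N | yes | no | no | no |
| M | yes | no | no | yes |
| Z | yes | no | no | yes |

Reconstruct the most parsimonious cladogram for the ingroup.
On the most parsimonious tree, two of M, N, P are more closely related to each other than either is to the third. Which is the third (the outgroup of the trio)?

The outgroup has state 'no' for every character, so 'yes' is the derived state throughout.
calcified operculum (derived state 'yes') is shared by M, N, and Z — a synapomorphy uniting that clade.
webbed digits (derived state 'yes') is unique to P (autapomorphy; uninformative for grouping).
stem photosynthetic: derived state 'yes' in P only — an autapomorphy, so it tells us nothing about relationships among taxa.
chelicerae fused (derived state 'yes') is shared by M and Z — a synapomorphy uniting that clade.
Most parsimonious ingroup topology: (P,(N,(M,Z))).
N and M share a more recent common ancestor with each other than either does with P, so P is the least closely related of the three.

P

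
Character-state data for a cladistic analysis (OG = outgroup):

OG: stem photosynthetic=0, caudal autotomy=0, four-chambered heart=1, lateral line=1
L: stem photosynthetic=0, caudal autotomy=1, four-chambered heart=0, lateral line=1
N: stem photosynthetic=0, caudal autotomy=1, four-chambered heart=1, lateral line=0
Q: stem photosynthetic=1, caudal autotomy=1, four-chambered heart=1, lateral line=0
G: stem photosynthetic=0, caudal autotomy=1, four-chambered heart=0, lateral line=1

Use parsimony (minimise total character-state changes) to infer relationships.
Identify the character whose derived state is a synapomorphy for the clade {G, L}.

Character polarity is set by the outgroup: the derived state is whichever differs from the outgroup's state, so for four-chambered heart, lateral line the derived state is '0', and for the remaining characters it is '1'.
stem photosynthetic: derived state '1' in Q only — an autapomorphy, so it tells us nothing about relationships among taxa.
All ingroup taxa share the derived state '1' for caudal autotomy; it defines the ingroup but does not resolve relationships within it.
four-chambered heart: derived state '0' in G and L only — synapomorphy for {G, L}.
Only N and Q show the derived state '0' for lateral line, supporting them as a clade.
Most parsimonious ingroup topology: ((L,G),(N,Q)).
The clade {G, L} is supported by four-chambered heart: its derived state '0' occurs in exactly those taxa and in no other taxon (including the outgroup).

four-chambered heart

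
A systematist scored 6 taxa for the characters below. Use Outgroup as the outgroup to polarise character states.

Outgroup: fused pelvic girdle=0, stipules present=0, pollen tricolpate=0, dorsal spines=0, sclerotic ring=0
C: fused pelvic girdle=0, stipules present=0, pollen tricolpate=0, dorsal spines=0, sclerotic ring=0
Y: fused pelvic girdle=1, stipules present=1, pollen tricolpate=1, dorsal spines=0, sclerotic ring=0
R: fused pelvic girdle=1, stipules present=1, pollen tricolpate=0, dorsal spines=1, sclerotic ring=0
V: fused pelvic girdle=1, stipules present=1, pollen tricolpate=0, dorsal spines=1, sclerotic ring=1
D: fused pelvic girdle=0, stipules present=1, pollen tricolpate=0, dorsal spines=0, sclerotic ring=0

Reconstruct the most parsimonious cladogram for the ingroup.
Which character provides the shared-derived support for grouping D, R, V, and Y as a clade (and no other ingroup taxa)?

The outgroup has state '0' for every character, so '1' is the derived state throughout.
Only R, V, and Y show the derived state '1' for fused pelvic girdle, supporting them as a clade.
stipules present (derived state '1') is shared by D, R, V, and Y — a synapomorphy uniting that clade.
pollen tricolpate (derived state '1') is unique to Y (autapomorphy; uninformative for grouping).
Only R and V show the derived state '1' for dorsal spines, supporting them as a clade.
sclerotic ring: derived state '1' in V only — an autapomorphy, so it tells us nothing about relationships among taxa.
Most parsimonious ingroup topology: (C,((Y,(R,V)),D)).
The clade {D, R, V, Y} is supported by stipules present: its derived state '1' occurs in exactly those taxa and in no other taxon (including the outgroup).

stipules present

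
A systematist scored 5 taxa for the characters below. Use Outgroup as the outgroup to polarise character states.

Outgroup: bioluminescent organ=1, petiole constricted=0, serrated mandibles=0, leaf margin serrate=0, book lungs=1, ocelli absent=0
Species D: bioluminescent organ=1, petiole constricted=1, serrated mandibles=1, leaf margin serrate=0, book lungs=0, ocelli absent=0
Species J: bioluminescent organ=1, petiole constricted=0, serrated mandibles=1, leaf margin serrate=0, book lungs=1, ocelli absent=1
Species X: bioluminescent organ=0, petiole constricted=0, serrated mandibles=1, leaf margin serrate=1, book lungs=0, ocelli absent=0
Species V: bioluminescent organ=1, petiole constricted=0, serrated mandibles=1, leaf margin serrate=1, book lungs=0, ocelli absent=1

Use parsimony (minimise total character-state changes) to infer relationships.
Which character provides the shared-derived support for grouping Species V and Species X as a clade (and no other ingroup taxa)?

leaf margin serrate

Character polarity is set by the outgroup: the derived state is whichever differs from the outgroup's state, so for bioluminescent organ, book lungs the derived state is '0', and for the remaining characters it is '1'.
bioluminescent organ: derived state '0' in Species X only — an autapomorphy, so it tells us nothing about relationships among taxa.
petiole constricted: derived state '1' in Species D only — an autapomorphy, so it tells us nothing about relationships among taxa.
All ingroup taxa share the derived state '1' for serrated mandibles; it defines the ingroup but does not resolve relationships within it.
leaf margin serrate: derived state '1' in Species V and Species X only — synapomorphy for {Species V, Species X}.
book lungs (derived state '0') is shared by Species D, Species V, and Species X — a synapomorphy uniting that clade.
ocelli absent (state '1') occurs in Species J and Species V but conflicts with the nesting implied by the other characters — most parsimoniously interpreted as homoplasy.
Most parsimonious ingroup topology: ((Species D,(Species X,Species V)),Species J).
The clade {Species V, Species X} is supported by leaf margin serrate: its derived state '1' occurs in exactly those taxa and in no other taxon (including the outgroup).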